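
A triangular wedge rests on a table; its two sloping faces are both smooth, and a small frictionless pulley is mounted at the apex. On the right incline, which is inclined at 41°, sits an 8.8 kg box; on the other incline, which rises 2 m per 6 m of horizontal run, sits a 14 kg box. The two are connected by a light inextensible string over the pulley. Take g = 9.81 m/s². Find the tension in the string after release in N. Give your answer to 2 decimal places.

Resolve each weight along its own incline: the 8.8 kg mass has component 8.8 × 9.81 × sin 41° = 56.636 N down its slope, and the 14 kg mass has 14 × 9.81 × sin 18.43° = 43.431 N down its slope.
The 8.8 kg side's 56.636 N exceeds the other side's 43.431 N, so that mass slides down and the 14 kg mass slides up. Taking that direction as positive, Newton's second law for the whole system gives 56.636 − 43.431 = (8.8 + 14) a, so a = 13.205 / 22.8 = 0.5792 m/s².
For the 14 kg mass (up-slope positive): T − 43.431 = 14 × 0.5792, so T = 51.540 N.

51.54 N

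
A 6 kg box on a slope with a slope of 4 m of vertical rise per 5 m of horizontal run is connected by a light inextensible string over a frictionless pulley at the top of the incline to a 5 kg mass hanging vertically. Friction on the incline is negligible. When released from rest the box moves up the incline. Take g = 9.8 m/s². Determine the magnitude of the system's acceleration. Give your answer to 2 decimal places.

1.12 m/s²

For the box on the incline: the weight component along the slope is m₁g sin 38.66° = 6 × 9.8 × 0.6247 = 36.732 N and the normal force is N = m₁g cos 38.66° = 45.915 N.
Newton's second law for the box (up-slope positive): T − 36.732 = 6 a. For the hanging mass (downward positive): 5 × 9.8 − T = 5 a.
Adding the two equations eliminates T: 12.268 = 11 a, so a = 1.1153 m/s².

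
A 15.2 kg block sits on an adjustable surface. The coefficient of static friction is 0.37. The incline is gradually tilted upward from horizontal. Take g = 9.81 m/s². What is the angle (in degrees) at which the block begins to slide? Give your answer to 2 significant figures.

20°

At the threshold of sliding, static friction is at its maximum μ_s N and exactly balances the weight component along the incline: mg sin θ = μ_s mg cos θ.
Hence tan θ = μ_s = 0.37, so θ = arctan(0.37) = 20.3045°.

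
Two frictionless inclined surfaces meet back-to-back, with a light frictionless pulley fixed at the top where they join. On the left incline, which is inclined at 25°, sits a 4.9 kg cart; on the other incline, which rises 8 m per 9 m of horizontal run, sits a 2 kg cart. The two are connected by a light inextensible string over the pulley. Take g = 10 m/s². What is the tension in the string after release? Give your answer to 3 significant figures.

15.4 N

Resolve each weight along its own incline: the 4.9 kg mass has component 4.9 × 10 × sin 25° = 20.708 N down its slope, and the 2 kg mass has 2 × 10 × sin 41.63° = 13.287 N down its slope.
The 4.9 kg side's 20.708 N exceeds the other side's 13.287 N, so that mass slides down and the 2 kg mass slides up. Taking that direction as positive, Newton's second law for the whole system gives 20.708 − 13.287 = (4.9 + 2) a, so a = 7.421 / 6.9 = 1.0755 m/s².
For the 2 kg mass (up-slope positive): T − 13.287 = 2 × 1.0755, so T = 15.438 N.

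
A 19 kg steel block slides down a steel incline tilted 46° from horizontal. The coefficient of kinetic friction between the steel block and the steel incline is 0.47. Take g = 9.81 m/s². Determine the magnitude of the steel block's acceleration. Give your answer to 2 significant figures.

3.9 m/s²

Resolving the weight along the incline: the component pulling the steel block down the slope is mg sin 46° = 19 × 9.81 × 0.7193 = 134.070 N, and the normal force is N = mg cos 46° = 19 × 9.81 × 0.6947 = 129.485 N.
Kinetic friction acts up the slope with magnitude f = μN = 0.47 × 129.485 = 60.858 N.
Net force along the incline is 134.070 − 60.858 = 73.212 N, so a = 73.212 / 19 = 3.8533 m/s².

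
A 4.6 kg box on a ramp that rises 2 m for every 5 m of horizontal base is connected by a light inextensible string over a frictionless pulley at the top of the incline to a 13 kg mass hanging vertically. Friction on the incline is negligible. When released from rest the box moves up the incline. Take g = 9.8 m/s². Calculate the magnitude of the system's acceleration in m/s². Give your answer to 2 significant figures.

6.3 m/s²

For the box on the incline: the weight component along the slope is m₁g sin 21.80° = 4.6 × 9.8 × 0.3714 = 16.743 N and the normal force is N = m₁g cos 21.80° = 41.856 N.
Newton's second law for the box (up-slope positive): T − 16.743 = 4.6 a. For the hanging mass (downward positive): 13 × 9.8 − T = 13 a.
Adding the two equations eliminates T: 110.657 = 17.6 a, so a = 6.2873 m/s².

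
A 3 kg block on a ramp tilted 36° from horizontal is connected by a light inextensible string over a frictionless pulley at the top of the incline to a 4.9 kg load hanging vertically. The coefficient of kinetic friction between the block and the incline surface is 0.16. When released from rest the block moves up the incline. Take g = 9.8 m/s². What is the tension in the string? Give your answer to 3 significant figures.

31.3 N

For the block on the incline: the weight component along the slope is m₁g sin 36° = 3 × 9.8 × 0.5878 = 17.281 N and the normal force is N = m₁g cos 36° = 23.785 N.
Kinetic friction opposes the block's motion up the incline: f = μN = 0.16 × 23.785 = 3.806 N acting down the slope.
Newton's second law for the block (up-slope positive): T − 17.281 − 3.806 = 3 a. For the hanging load (downward positive): 4.9 × 9.8 − T = 4.9 a.
Adding the two equations eliminates T: 26.933 = 7.9 a, so a = 3.4092 m/s².
Then from the hanging load's equation, T = 4.9 × (9.8 − 3.4092) = 31.315 N.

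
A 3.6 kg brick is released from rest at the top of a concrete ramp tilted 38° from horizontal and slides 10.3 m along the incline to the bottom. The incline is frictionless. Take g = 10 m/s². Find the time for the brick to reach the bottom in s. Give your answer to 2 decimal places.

The weight component along the incline is mg sin 38° = 22.164 N and the normal force is N = mg cos 38° = 28.368 N.
With no friction, a = g sin 38° = 6.1566 m/s².
Starting from rest, L = ½at², so t = √(2L/a) = √(2 × 10.3 / 6.1566) = 1.8292 s.

1.83 s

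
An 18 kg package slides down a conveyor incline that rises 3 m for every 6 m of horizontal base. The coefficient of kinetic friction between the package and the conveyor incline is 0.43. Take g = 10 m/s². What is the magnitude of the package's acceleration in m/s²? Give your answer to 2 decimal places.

0.63 m/s²

Resolving the weight along the incline: the component pulling the package down the slope is mg sin 26.57° = 18 × 10 × 0.4472 = 80.496 N, and the normal force is N = mg cos 26.57° = 18 × 10 × 0.8944 = 160.992 N.
Kinetic friction acts up the slope with magnitude f = μN = 0.43 × 160.992 = 69.227 N.
Net force along the incline is 80.496 − 69.227 = 11.269 N, so a = 11.269 / 18 = 0.6261 m/s².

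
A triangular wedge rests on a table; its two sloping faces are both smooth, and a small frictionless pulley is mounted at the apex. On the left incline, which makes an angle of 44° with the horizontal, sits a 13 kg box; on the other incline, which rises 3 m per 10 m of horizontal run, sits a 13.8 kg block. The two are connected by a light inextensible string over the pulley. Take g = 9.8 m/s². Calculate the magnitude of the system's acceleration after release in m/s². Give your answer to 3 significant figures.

1.85 m/s²

Resolve each weight along its own incline: the 13 kg mass has component 13 × 9.8 × sin 44° = 88.499 N down its slope, and the 13.8 kg mass has 13.8 × 9.8 × sin 16.70° = 38.861 N down its slope.
The 13 kg side's 88.499 N exceeds the other side's 38.861 N, so that mass slides down and the 13.8 kg mass slides up. Taking that direction as positive, Newton's second law for the whole system gives 88.499 − 38.861 = (13 + 13.8) a, so a = 49.638 / 26.8 = 1.8522 m/s².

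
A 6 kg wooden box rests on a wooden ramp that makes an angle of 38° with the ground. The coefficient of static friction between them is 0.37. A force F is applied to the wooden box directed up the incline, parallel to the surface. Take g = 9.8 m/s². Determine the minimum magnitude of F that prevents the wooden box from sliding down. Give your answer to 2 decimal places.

19.06 N

The normal force is N = mg cos 38° = 46.335 N. With F at its minimum the wooden box is on the verge of sliding down, so static friction is at its maximum μ_s N = 0.37 × 46.335 = 17.144 N and acts up the slope.
Equilibrium along the incline: F + μ_s N = mg sin 38°, so F = 36.201 − 17.144 = 19.057 N.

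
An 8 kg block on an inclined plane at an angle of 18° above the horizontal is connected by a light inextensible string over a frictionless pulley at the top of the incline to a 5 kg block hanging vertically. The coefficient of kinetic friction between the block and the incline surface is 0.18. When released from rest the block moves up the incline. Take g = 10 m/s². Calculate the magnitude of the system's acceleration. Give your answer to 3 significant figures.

For the block on the incline: the weight component along the slope is m₁g sin 18° = 8 × 10 × 0.3090 = 24.720 N and the normal force is N = m₁g cos 18° = 76.085 N.
Kinetic friction opposes the block's motion up the incline: f = μN = 0.18 × 76.085 = 13.695 N acting down the slope.
Newton's second law for the block (up-slope positive): T − 24.720 − 13.695 = 8 a. For the hanging block (downward positive): 5 × 10 − T = 5 a.
Adding the two equations eliminates T: 11.585 = 13 a, so a = 0.8912 m/s².

0.891 m/s²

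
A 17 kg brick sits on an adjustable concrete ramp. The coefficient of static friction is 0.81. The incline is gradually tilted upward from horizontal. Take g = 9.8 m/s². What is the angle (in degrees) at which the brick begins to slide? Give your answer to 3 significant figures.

39.0°

At the threshold of sliding, static friction is at its maximum μ_s N and exactly balances the weight component along the incline: mg sin θ = μ_s mg cos θ.
Hence tan θ = μ_s = 0.81, so θ = arctan(0.81) = 39.0075°.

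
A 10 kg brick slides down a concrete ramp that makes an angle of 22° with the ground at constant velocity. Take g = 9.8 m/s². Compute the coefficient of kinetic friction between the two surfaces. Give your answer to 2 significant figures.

At constant velocity the net force along the incline is zero: mg sin 22° = μ mg cos 22°.
So μ = tan 22° = 0.3746 / 0.9272 = 0.4040.

0.40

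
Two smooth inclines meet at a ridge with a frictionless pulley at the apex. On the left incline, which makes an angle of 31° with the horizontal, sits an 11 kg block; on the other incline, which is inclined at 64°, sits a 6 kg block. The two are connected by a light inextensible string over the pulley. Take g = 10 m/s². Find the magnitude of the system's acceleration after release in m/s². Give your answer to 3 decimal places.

Resolve each weight along its own incline: the 11 kg mass has component 11 × 10 × sin 31° = 56.654 N down its slope, and the 6 kg mass has 6 × 10 × sin 64° = 53.928 N down its slope.
The 11 kg side's 56.654 N exceeds the other side's 53.928 N, so that mass slides down and the 6 kg mass slides up. Taking that direction as positive, Newton's second law for the whole system gives 56.654 − 53.928 = (11 + 6) a, so a = 2.726 / 17 = 0.1604 m/s².

0.160 m/s²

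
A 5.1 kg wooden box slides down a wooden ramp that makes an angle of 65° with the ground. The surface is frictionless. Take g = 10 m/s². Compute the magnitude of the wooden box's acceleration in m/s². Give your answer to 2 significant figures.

Resolving the weight along the incline: the component pulling the wooden box down the slope is mg sin 65° = 5.1 × 10 × 0.9063 = 46.221 N, and the normal force is N = mg cos 65° = 5.1 × 10 × 0.4226 = 21.553 N.
With no friction the net force along the incline is 46.221 N, so a = g sin 65° = 46.221 / 5.1 = 9.0629 m/s².

9.1 m/s²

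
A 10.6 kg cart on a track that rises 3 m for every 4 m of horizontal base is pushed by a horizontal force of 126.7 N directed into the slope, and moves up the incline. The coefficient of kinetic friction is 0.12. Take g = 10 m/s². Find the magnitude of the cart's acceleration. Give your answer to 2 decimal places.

1.74 m/s²

The horizontal push has components F cos 36.87° = 126.7 × 0.8000 = 101.360 N up the incline and F sin 36.87° = 126.7 × 0.6000 = 76.020 N pressing into the surface.
The normal force is therefore N = mg cos 36.87° + F sin 36.87° = 84.800 + 76.020 = 160.820 N, and kinetic friction down the slope is μN = 0.12 × 160.820 = 19.298 N.
Along the incline: F cos 36.87° − mg sin 36.87° − μN = ma, so 101.360 − 63.600 − 19.298 = 10.6 a, giving a = 1.7417 m/s².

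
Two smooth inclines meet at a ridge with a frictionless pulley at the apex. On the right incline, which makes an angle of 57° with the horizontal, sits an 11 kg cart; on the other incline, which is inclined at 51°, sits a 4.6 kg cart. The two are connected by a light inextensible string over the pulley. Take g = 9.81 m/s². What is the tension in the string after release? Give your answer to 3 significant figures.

Resolve each weight along its own incline: the 11 kg mass has component 11 × 9.81 × sin 57° = 90.501 N down its slope, and the 4.6 kg mass has 4.6 × 9.81 × sin 51° = 35.069 N down its slope.
The 11 kg side's 90.501 N exceeds the other side's 35.069 N, so that mass slides down and the 4.6 kg mass slides up. Taking that direction as positive, Newton's second law for the whole system gives 90.501 − 35.069 = (11 + 4.6) a, so a = 55.432 / 15.6 = 3.5533 m/s².
For the 4.6 kg mass (up-slope positive): T − 35.069 = 4.6 × 3.5533, so T = 51.414 N.

51.4 N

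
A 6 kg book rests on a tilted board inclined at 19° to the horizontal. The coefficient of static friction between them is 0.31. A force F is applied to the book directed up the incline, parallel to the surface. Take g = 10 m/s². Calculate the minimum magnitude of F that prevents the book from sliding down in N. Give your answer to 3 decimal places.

1.947 N

The normal force is N = mg cos 19° = 56.731 N. With F at its minimum the book is on the verge of sliding down, so static friction is at its maximum μ_s N = 0.31 × 56.731 = 17.587 N and acts up the slope.
Equilibrium along the incline: F + μ_s N = mg sin 19°, so F = 19.534 − 17.587 = 1.947 N.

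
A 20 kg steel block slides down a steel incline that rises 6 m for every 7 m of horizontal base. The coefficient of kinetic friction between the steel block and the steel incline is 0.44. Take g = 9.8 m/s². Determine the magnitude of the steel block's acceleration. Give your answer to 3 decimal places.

3.104 m/s²

Resolving the weight along the incline: the component pulling the steel block down the slope is mg sin 40.60° = 20 × 9.8 × 0.6508 = 127.557 N, and the normal force is N = mg cos 40.60° = 20 × 9.8 × 0.7593 = 148.823 N.
Kinetic friction acts up the slope with magnitude f = μN = 0.44 × 148.823 = 65.482 N.
Net force along the incline is 127.557 − 65.482 = 62.075 N, so a = 62.075 / 20 = 3.1038 m/s².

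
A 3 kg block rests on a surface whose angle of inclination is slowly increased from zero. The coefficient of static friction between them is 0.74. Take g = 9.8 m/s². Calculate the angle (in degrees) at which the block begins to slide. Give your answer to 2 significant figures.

37°

At the threshold of sliding, static friction is at its maximum μ_s N and exactly balances the weight component along the incline: mg sin θ = μ_s mg cos θ.
Hence tan θ = μ_s = 0.74, so θ = arctan(0.74) = 36.5014°.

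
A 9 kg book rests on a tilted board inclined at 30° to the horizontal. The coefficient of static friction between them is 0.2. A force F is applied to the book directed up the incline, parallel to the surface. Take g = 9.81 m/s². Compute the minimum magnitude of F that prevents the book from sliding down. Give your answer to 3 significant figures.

28.9 N

The normal force is N = mg cos 30° = 76.461 N. With F at its minimum the book is on the verge of sliding down, so static friction is at its maximum μ_s N = 0.2 × 76.461 = 15.292 N and acts up the slope.
Equilibrium along the incline: F + μ_s N = mg sin 30°, so F = 44.145 − 15.292 = 28.853 N.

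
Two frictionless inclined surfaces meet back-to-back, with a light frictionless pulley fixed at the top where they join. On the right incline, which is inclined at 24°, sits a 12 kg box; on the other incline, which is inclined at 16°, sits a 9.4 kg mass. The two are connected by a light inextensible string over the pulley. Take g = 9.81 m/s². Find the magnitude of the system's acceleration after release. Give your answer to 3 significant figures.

Resolve each weight along its own incline: the 12 kg mass has component 12 × 9.81 × sin 24° = 47.881 N down its slope, and the 9.4 kg mass has 9.4 × 9.81 × sin 16° = 25.418 N down its slope.
The 12 kg side's 47.881 N exceeds the other side's 25.418 N, so that mass slides down and the 9.4 kg mass slides up. Taking that direction as positive, Newton's second law for the whole system gives 47.881 − 25.418 = (12 + 9.4) a, so a = 22.463 / 21.4 = 1.0497 m/s².

1.05 m/s²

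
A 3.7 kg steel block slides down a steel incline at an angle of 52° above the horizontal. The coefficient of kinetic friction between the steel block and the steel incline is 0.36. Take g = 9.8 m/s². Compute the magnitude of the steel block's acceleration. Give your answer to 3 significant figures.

5.55 m/s²

Resolving the weight along the incline: the component pulling the steel block down the slope is mg sin 52° = 3.7 × 9.8 × 0.7880 = 28.573 N, and the normal force is N = mg cos 52° = 3.7 × 9.8 × 0.6157 = 22.325 N.
Kinetic friction acts up the slope with magnitude f = μN = 0.36 × 22.325 = 8.037 N.
Net force along the incline is 28.573 − 8.037 = 20.536 N, so a = 20.536 / 3.7 = 5.5503 m/s².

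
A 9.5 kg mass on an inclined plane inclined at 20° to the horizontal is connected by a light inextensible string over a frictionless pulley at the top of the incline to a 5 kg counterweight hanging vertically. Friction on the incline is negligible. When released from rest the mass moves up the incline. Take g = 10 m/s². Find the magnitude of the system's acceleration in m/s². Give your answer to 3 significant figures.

For the mass on the incline: the weight component along the slope is m₁g sin 20° = 9.5 × 10 × 0.3420 = 32.490 N and the normal force is N = m₁g cos 20° = 89.271 N.
Newton's second law for the mass (up-slope positive): T − 32.490 = 9.5 a. For the hanging counterweight (downward positive): 5 × 10 − T = 5 a.
Adding the two equations eliminates T: 17.510 = 14.5 a, so a = 1.2076 m/s².

1.21 m/s²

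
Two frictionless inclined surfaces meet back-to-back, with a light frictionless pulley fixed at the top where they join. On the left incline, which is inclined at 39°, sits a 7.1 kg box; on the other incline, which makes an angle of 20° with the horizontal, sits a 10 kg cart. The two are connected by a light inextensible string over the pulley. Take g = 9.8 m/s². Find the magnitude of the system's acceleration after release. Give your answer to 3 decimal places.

Resolve each weight along its own incline: the 7.1 kg mass has component 7.1 × 9.8 × sin 39° = 43.788 N down its slope, and the 10 kg mass has 10 × 9.8 × sin 20° = 33.518 N down its slope.
The 7.1 kg side's 43.788 N exceeds the other side's 33.518 N, so that mass slides down and the 10 kg mass slides up. Taking that direction as positive, Newton's second law for the whole system gives 43.788 − 33.518 = (7.1 + 10) a, so a = 10.270 / 17.1 = 0.6006 m/s².

0.601 m/s²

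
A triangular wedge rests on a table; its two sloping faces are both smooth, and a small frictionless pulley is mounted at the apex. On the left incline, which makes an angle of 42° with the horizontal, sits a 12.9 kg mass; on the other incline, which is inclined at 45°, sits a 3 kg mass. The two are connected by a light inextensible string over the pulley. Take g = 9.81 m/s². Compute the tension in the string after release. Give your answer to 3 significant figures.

Resolve each weight along its own incline: the 12.9 kg mass has component 12.9 × 9.81 × sin 42° = 84.678 N down its slope, and the 3 kg mass has 3 × 9.81 × sin 45° = 20.810 N down its slope.
The 12.9 kg side's 84.678 N exceeds the other side's 20.810 N, so that mass slides down and the 3 kg mass slides up. Taking that direction as positive, Newton's second law for the whole system gives 84.678 − 20.810 = (12.9 + 3) a, so a = 63.868 / 15.9 = 4.0169 m/s².
For the 3 kg mass (up-slope positive): T − 20.810 = 3 × 4.0169, so T = 32.861 N.

32.9 N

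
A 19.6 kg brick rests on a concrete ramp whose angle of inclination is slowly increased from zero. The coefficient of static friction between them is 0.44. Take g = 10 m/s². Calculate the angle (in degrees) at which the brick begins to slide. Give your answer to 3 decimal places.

23.749°

At the threshold of sliding, static friction is at its maximum μ_s N and exactly balances the weight component along the incline: mg sin θ = μ_s mg cos θ.
Hence tan θ = μ_s = 0.44, so θ = arctan(0.44) = 23.7495°.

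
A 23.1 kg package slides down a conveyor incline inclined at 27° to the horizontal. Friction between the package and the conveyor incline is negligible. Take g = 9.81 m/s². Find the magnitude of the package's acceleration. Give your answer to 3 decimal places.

Resolving the weight along the incline: the component pulling the package down the slope is mg sin 27° = 23.1 × 9.81 × 0.4540 = 102.881 N, and the normal force is N = mg cos 27° = 23.1 × 9.81 × 0.8910 = 201.910 N.
With no friction the net force along the incline is 102.881 N, so a = g sin 27° = 102.881 / 23.1 = 4.4537 m/s².

4.454 m/s²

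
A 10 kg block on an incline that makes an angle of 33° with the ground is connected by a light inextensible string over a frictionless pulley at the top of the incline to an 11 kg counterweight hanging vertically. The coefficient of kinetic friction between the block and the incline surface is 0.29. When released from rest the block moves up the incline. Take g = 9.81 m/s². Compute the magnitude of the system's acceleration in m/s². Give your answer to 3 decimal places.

For the block on the incline: the weight component along the slope is m₁g sin 33° = 10 × 9.81 × 0.5446 = 53.425 N and the normal force is N = m₁g cos 33° = 82.274 N.
Kinetic friction opposes the block's motion up the incline: f = μN = 0.29 × 82.274 = 23.859 N acting down the slope.
Newton's second law for the block (up-slope positive): T − 53.425 − 23.859 = 10 a. For the hanging counterweight (downward positive): 11 × 9.81 − T = 11 a.
Adding the two equations eliminates T: 30.626 = 21 a, so a = 1.4584 m/s².

1.458 m/s²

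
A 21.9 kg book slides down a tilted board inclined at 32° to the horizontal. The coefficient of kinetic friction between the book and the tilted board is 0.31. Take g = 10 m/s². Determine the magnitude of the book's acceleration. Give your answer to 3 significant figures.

2.67 m/s²

Resolving the weight along the incline: the component pulling the book down the slope is mg sin 32° = 21.9 × 10 × 0.5299 = 116.048 N, and the normal force is N = mg cos 32° = 21.9 × 10 × 0.8480 = 185.712 N.
Kinetic friction acts up the slope with magnitude f = μN = 0.31 × 185.712 = 57.571 N.
Net force along the incline is 116.048 − 57.571 = 58.477 N, so a = 58.477 / 21.9 = 2.6702 m/s².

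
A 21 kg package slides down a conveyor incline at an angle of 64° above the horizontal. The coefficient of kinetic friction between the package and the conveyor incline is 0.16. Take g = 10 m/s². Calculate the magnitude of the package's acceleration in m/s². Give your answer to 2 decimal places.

Resolving the weight along the incline: the component pulling the package down the slope is mg sin 64° = 21 × 10 × 0.8988 = 188.748 N, and the normal force is N = mg cos 64° = 21 × 10 × 0.4384 = 92.064 N.
Kinetic friction acts up the slope with magnitude f = μN = 0.16 × 92.064 = 14.730 N.
Net force along the incline is 188.748 − 14.730 = 174.018 N, so a = 174.018 / 21 = 8.2866 m/s².

8.29 m/s²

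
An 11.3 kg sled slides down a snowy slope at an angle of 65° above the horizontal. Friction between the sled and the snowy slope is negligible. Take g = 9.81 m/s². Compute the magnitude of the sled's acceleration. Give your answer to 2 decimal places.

8.89 m/s²

Resolving the weight along the incline: the component pulling the sled down the slope is mg sin 65° = 11.3 × 9.81 × 0.9063 = 100.466 N, and the normal force is N = mg cos 65° = 11.3 × 9.81 × 0.4226 = 46.846 N.
With no friction the net force along the incline is 100.466 N, so a = g sin 65° = 100.466 / 11.3 = 8.8908 m/s².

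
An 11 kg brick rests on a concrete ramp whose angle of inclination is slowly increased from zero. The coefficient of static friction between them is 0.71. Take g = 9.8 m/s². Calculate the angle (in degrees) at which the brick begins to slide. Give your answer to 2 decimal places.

35.37°

At the threshold of sliding, static friction is at its maximum μ_s N and exactly balances the weight component along the incline: mg sin θ = μ_s mg cos θ.
Hence tan θ = μ_s = 0.71, so θ = arctan(0.71) = 35.3748°.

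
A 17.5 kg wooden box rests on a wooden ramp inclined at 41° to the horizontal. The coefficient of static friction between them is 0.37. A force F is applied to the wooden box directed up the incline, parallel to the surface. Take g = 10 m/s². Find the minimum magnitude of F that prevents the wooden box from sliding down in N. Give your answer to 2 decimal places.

65.94 N

The normal force is N = mg cos 41° = 132.074 N. With F at its minimum the wooden box is on the verge of sliding down, so static friction is at its maximum μ_s N = 0.37 × 132.074 = 48.867 N and acts up the slope.
Equilibrium along the incline: F + μ_s N = mg sin 41°, so F = 114.810 − 48.867 = 65.943 N.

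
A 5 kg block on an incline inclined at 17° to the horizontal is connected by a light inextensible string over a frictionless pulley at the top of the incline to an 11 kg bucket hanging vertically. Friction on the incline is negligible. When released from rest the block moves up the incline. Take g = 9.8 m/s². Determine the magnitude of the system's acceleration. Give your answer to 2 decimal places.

5.84 m/s²

For the block on the incline: the weight component along the slope is m₁g sin 17° = 5 × 9.8 × 0.2924 = 14.328 N and the normal force is N = m₁g cos 17° = 46.859 N.
Newton's second law for the block (up-slope positive): T − 14.328 = 5 a. For the hanging bucket (downward positive): 11 × 9.8 − T = 11 a.
Adding the two equations eliminates T: 93.472 = 16 a, so a = 5.8420 m/s².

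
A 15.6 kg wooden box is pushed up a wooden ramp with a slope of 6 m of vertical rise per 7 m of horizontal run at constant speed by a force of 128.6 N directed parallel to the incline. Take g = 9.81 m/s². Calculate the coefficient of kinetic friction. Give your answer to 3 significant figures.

0.250

At constant speed ΣF = 0 along the incline. The applied 128.6 N acts up the slope; the weight component mg sin 40.60° = 99.595 N and kinetic friction μN both act down the slope.
So 128.6 = 99.595 + μ × 116.194, giving μ = (128.6 − 99.595) / 116.194 = 0.2496.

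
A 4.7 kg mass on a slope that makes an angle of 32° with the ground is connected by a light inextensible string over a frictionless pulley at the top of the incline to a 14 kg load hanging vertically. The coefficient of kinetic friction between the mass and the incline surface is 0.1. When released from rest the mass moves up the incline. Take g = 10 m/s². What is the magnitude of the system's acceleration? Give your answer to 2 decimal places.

For the mass on the incline: the weight component along the slope is m₁g sin 32° = 4.7 × 10 × 0.5299 = 24.905 N and the normal force is N = m₁g cos 32° = 39.858 N.
Kinetic friction opposes the mass's motion up the incline: f = μN = 0.1 × 39.858 = 3.986 N acting down the slope.
Newton's second law for the mass (up-slope positive): T − 24.905 − 3.986 = 4.7 a. For the hanging load (downward positive): 14 × 10 − T = 14 a.
Adding the two equations eliminates T: 111.109 = 18.7 a, so a = 5.9417 m/s².

5.94 m/s²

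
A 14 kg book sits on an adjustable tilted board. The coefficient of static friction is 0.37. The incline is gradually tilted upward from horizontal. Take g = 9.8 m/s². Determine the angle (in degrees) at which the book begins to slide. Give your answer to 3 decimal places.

20.304°

At the threshold of sliding, static friction is at its maximum μ_s N and exactly balances the weight component along the incline: mg sin θ = μ_s mg cos θ.
Hence tan θ = μ_s = 0.37, so θ = arctan(0.37) = 20.3045°.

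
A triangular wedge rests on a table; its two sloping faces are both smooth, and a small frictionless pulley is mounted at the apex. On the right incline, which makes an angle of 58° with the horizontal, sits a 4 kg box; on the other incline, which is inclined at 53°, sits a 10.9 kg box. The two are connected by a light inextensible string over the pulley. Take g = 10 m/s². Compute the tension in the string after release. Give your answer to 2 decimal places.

Resolve each weight along its own incline: the 4 kg mass has component 4 × 10 × sin 58° = 33.922 N down its slope, and the 10.9 kg mass has 10.9 × 10 × sin 53° = 87.051 N down its slope.
The 10.9 kg side's 87.051 N exceeds the other side's 33.922 N, so that mass slides down and the 4 kg mass slides up. Taking that direction as positive, Newton's second law for the whole system gives 87.051 − 33.922 = (4 + 10.9) a, so a = 53.129 / 14.9 = 3.5657 m/s².
For the 4 kg mass (up-slope positive): T − 33.922 = 4 × 3.5657, so T = 48.185 N.

48.18 N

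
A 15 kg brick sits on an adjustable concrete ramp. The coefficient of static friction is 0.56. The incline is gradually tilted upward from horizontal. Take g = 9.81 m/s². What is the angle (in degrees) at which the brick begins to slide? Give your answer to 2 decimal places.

29.25°

At the threshold of sliding, static friction is at its maximum μ_s N and exactly balances the weight component along the incline: mg sin θ = μ_s mg cos θ.
Hence tan θ = μ_s = 0.56, so θ = arctan(0.56) = 29.2488°.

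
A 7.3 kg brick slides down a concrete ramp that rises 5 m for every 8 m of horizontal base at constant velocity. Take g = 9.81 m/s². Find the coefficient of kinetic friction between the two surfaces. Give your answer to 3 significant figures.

0.625

At constant velocity the net force along the incline is zero: mg sin 32.01° = μ mg cos 32.01°.
So μ = tan 32.01° = 0.5300 / 0.8480 = 0.6250.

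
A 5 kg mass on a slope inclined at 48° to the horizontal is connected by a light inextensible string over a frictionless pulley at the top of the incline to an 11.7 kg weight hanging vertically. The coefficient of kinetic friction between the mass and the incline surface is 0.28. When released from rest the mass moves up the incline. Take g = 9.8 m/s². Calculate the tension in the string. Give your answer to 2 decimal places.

For the mass on the incline: the weight component along the slope is m₁g sin 48° = 5 × 9.8 × 0.7431 = 36.412 N and the normal force is N = m₁g cos 48° = 32.787 N.
Kinetic friction opposes the mass's motion up the incline: f = μN = 0.28 × 32.787 = 9.180 N acting down the slope.
Newton's second law for the mass (up-slope positive): T − 36.412 − 9.180 = 5 a. For the hanging weight (downward positive): 11.7 × 9.8 − T = 11.7 a.
Adding the two equations eliminates T: 69.068 = 16.7 a, so a = 4.1358 m/s².
Then from the hanging weight's equation, T = 11.7 × (9.8 − 4.1358) = 66.271 N.

66.27 N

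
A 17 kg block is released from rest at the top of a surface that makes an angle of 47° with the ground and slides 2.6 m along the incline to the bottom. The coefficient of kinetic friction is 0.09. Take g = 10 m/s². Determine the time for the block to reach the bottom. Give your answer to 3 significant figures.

0.881 s

The weight component along the incline is mg sin 47° = 124.330 N and the normal force is N = mg cos 47° = 115.940 N.
Friction up the slope is f = μN = 0.09 × 115.940 = 10.435 N, so the net downslope force is 124.330 − 10.435 = 113.895 N and a = 113.895 / 17 = 6.6997 m/s².
Starting from rest, L = ½at², so t = √(2L/a) = √(2 × 2.6 / 6.6997) = 0.8810 s.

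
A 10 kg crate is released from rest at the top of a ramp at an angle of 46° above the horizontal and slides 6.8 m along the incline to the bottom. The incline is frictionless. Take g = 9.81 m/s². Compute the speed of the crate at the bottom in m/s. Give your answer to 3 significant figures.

9.80 m/s

The weight component along the incline is mg sin 46° = 70.567 N and the normal force is N = mg cos 46° = 68.146 N.
With no friction, a = g sin 46° = 7.0567 m/s².
Starting from rest over a distance of 6.8 m, v² = 2aL = 2 × 7.0567 × 6.8 = 95.9711, so v = 9.7965 m/s.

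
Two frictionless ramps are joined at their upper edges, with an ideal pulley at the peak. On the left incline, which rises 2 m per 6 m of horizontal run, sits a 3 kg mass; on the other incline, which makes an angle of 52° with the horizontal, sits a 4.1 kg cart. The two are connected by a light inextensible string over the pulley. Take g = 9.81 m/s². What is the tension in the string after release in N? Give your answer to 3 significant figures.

Resolve each weight along its own incline: the 3 kg mass has component 3 × 9.81 × sin 18.43° = 9.307 N down its slope, and the 4.1 kg mass has 4.1 × 9.81 × sin 52° = 31.695 N down its slope.
The 4.1 kg side's 31.695 N exceeds the other side's 9.307 N, so that mass slides down and the 3 kg mass slides up. Taking that direction as positive, Newton's second law for the whole system gives 31.695 − 9.307 = (3 + 4.1) a, so a = 22.388 / 7.1 = 3.1532 m/s².
For the 3 kg mass (up-slope positive): T − 9.307 = 3 × 3.1532, so T = 18.767 N.

18.8 N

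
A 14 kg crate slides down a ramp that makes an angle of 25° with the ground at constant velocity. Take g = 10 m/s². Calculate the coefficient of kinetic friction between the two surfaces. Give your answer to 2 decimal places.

0.47

At constant velocity the net force along the incline is zero: mg sin 25° = μ mg cos 25°.
So μ = tan 25° = 0.4226 / 0.9063 = 0.4663.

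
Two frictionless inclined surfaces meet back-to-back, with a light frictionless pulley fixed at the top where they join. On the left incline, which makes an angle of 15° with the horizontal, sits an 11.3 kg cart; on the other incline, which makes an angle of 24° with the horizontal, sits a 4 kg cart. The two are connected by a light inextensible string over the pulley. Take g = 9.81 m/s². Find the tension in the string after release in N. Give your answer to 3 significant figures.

Resolve each weight along its own incline: the 11.3 kg mass has component 11.3 × 9.81 × sin 15° = 28.691 N down its slope, and the 4 kg mass has 4 × 9.81 × sin 24° = 15.960 N down its slope.
The 11.3 kg side's 28.691 N exceeds the other side's 15.960 N, so that mass slides down and the 4 kg mass slides up. Taking that direction as positive, Newton's second law for the whole system gives 28.691 − 15.960 = (11.3 + 4) a, so a = 12.731 / 15.3 = 0.8321 m/s².
For the 4 kg mass (up-slope positive): T − 15.960 = 4 × 0.8321, so T = 19.288 N.

19.3 N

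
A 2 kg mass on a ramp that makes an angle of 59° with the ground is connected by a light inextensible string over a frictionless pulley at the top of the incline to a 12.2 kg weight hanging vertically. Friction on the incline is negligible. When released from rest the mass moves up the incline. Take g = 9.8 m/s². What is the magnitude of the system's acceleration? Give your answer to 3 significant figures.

7.24 m/s²

For the mass on the incline: the weight component along the slope is m₁g sin 59° = 2 × 9.8 × 0.8572 = 16.801 N and the normal force is N = m₁g cos 59° = 10.095 N.
Newton's second law for the mass (up-slope positive): T − 16.801 = 2 a. For the hanging weight (downward positive): 12.2 × 9.8 − T = 12.2 a.
Adding the two equations eliminates T: 102.759 = 14.2 a, so a = 7.2365 m/s².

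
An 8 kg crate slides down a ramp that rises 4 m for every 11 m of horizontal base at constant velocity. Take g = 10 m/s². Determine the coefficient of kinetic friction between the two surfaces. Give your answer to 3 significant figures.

At constant velocity the net force along the incline is zero: mg sin 19.98° = μ mg cos 19.98°.
So μ = tan 19.98° = 0.3417 / 0.9398 = 0.3636.

0.364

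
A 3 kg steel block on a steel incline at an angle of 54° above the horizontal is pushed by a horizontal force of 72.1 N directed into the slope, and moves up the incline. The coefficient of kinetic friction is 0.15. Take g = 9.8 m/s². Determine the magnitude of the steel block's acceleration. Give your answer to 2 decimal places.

2.42 m/s²

The horizontal push has components F cos 54° = 72.1 × 0.5878 = 42.380 N up the incline and F sin 54° = 72.1 × 0.8090 = 58.329 N pressing into the surface.
The normal force is therefore N = mg cos 54° + F sin 54° = 17.281 + 58.329 = 75.610 N, and kinetic friction down the slope is μN = 0.15 × 75.610 = 11.341 N.
Along the incline: F cos 54° − mg sin 54° − μN = ma, so 42.380 − 23.785 − 11.341 = 3 a, giving a = 2.4180 m/s².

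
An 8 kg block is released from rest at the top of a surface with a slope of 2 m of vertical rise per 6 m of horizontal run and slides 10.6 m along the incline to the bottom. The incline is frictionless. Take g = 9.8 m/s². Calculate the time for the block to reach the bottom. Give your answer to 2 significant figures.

2.6 s

The weight component along the incline is mg sin 18.43° = 24.792 N and the normal force is N = mg cos 18.43° = 74.377 N.
With no friction, a = g sin 18.43° = 3.0990 m/s².
Starting from rest, L = ½at², so t = √(2L/a) = √(2 × 10.6 / 3.0990) = 2.6155 s.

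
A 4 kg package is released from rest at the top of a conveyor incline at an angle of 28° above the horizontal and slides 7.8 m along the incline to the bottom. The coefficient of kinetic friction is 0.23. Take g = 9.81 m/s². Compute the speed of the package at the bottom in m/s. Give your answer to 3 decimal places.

The weight component along the incline is mg sin 28° = 18.422 N and the normal force is N = mg cos 28° = 34.647 N.
Friction up the slope is f = μN = 0.23 × 34.647 = 7.969 N, so the net downslope force is 18.422 − 7.969 = 10.453 N and a = 10.453 / 4 = 2.6132 m/s².
Starting from rest over a distance of 7.8 m, v² = 2aL = 2 × 2.6132 × 7.8 = 40.7659, so v = 6.3848 m/s.

6.385 m/s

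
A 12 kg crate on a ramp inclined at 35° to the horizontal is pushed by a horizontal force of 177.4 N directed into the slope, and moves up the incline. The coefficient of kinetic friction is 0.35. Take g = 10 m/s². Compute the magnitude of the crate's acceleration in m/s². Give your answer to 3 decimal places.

The horizontal push has components F cos 35° = 177.4 × 0.8192 = 145.326 N up the incline and F sin 35° = 177.4 × 0.5736 = 101.757 N pressing into the surface.
The normal force is therefore N = mg cos 35° + F sin 35° = 98.304 + 101.757 = 200.061 N, and kinetic friction down the slope is μN = 0.35 × 200.061 = 70.021 N.
Along the incline: F cos 35° − mg sin 35° − μN = ma, so 145.326 − 68.832 − 70.021 = 12 a, giving a = 0.5394 m/s².

0.539 m/s²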